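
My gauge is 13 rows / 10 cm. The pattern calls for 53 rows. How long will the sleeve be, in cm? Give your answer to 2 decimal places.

40.77 cm.

13 rows / 10 cm = 1.3 rows per cm.
53 / 1.3 = 40.769 cm.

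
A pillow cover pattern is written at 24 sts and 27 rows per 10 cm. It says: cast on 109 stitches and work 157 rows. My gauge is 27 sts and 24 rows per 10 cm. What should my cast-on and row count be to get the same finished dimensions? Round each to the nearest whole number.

Stitches: 109 × 27/24 = 122.62 → 123.
Rows: 157 × 24/27 = 139.56 → 140.

Cast on 123 stitches; work 140 rows.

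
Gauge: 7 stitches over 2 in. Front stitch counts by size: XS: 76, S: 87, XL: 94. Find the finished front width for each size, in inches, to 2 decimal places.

XS 21.71 inches; S 24.86 inches; XL 26.86 inches.

7/2 = 3.5 sts per in.
XS: 76 / 3.5 = 21.714 → 21.71 in.
S: 87 / 3.5 = 24.857 → 24.86 in.
XL: 94 / 3.5 = 26.857 → 26.86 in.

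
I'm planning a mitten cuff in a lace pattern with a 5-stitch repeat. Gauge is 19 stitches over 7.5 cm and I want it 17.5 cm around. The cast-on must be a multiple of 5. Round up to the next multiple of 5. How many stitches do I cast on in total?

45 stitches.

19 / 7.5 = 2.533 sts per cm.
17.5 × 2.533 = 44.33 sts.
Next multiple of 5: 45.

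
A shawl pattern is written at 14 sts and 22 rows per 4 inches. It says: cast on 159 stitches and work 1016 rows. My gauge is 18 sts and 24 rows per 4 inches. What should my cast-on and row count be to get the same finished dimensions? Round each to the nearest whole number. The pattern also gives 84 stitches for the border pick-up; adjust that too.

Stitches: 159 × 18/14 = 204.43 → 204.
Rows: 1016 × 24/22 = 1108.36 → 1108.
border pick-up: 84 × 18/14 = 108.00 → 108.

Cast on 204 stitches; work 1108 rows; border pick-up 108 stitches.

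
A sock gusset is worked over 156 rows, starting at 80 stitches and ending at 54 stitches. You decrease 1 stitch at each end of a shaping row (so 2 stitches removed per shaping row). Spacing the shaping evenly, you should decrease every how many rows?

Decrease every 12th row.

Stitches to remove: |54 − 80| = 26.
Shaping rows needed: 26 / 2 = 13.
156 rows / 13 = every 12 rows.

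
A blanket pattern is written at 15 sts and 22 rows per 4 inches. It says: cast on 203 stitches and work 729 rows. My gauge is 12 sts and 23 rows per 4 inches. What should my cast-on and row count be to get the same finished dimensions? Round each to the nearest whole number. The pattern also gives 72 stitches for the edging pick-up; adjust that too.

Stitches: 203 × 12/15 = 162.40 → 162.
Rows: 729 × 23/22 = 762.14 → 762.
edging pick-up: 72 × 12/15 = 57.60 → 58.

Cast on 162 stitches; work 762 rows; edging pick-up 58 stitches.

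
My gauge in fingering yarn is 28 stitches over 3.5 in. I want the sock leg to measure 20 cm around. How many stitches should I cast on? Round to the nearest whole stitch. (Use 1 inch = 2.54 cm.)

CO 63 sts.

20 cm = 7.87 in.
28 stitches / 3.5 in = 8 stitches per inch.
7.87 × 8 = 62.99 stitches.
Round to nearest → 63.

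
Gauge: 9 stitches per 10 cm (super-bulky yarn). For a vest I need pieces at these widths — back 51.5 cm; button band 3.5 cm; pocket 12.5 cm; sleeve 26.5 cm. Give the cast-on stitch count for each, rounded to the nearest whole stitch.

Rate = 9/10 = 0.9 sts per cm.
back: 51.5 × 0.9 = 46.35 → 46.
button band: 3.5 × 0.9 = 3.15 → 3.
pocket: 12.5 × 0.9 = 11.25 → 11.
sleeve: 26.5 × 0.9 = 23.85 → 24.

back 46; button band 3; pocket 11; sleeve 24.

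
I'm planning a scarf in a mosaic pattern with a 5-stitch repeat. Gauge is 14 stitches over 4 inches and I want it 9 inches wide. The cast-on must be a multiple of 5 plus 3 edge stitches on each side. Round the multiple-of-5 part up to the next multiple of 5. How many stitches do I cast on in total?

Cast on 36 stitches.

14 / 4 = 3.5 sts per inch.
9 × 3.5 = 31.50 sts.
Less 6 edge sts → 25.50 for the repeat.
Next multiple of 5: 30.
Add back 6 edge sts → 36.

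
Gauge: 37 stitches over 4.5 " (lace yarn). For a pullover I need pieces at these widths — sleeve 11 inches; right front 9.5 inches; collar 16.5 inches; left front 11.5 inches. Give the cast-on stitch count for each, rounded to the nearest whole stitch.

Rate = 37/4.5 = 8.222 sts per in.
sleeve: 11 × 8.222 = 90.44 → 90.
right front: 9.5 × 8.222 = 78.11 → 78.
collar: 16.5 × 8.222 = 135.67 → 136.
left front: 11.5 × 8.222 = 94.56 → 95.

sleeve 90; right front 78; collar 136; left front 95.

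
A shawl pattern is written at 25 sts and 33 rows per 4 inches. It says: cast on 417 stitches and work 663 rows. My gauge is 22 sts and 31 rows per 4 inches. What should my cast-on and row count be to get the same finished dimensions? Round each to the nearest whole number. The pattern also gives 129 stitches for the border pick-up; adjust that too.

Cast on 367 stitches; work 623 rows; border pick-up 114 stitches.

Stitches: 417 × 22/25 = 366.96 → 367.
Rows: 663 × 31/33 = 622.82 → 623.
border pick-up: 129 × 22/25 = 113.52 → 114.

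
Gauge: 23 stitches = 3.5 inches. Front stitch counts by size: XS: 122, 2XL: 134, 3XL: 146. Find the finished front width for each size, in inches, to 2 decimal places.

23/3.5 = 6.571 sts per in.
XS: 122 / 6.571 = 18.565 → 18.57 in.
2XL: 134 / 6.571 = 20.391 → 20.39 in.
3XL: 146 / 6.571 = 22.217 → 22.22 in.

XS 18.57 inches; 2XL 20.39 inches; 3XL 22.22 inches.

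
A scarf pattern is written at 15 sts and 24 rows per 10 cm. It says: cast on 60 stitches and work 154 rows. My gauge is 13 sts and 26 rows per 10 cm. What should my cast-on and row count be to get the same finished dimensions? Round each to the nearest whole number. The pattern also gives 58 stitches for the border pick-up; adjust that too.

Stitches: 60 × 13/15 = 52.00 → 52.
Rows: 154 × 26/24 = 166.83 → 167.
border pick-up: 58 × 13/15 = 50.27 → 50.

Cast on 52 stitches; work 167 rows; border pick-up 50 stitches.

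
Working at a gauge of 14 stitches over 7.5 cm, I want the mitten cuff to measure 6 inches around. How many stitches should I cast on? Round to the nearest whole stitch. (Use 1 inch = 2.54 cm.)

28 stitches.

6 in = 15.24 cm.
14 stitches / 7.5 cm = 1.867 stitches per cm.
15.24 × 1.867 = 28.45 stitches.
Round to nearest → 28.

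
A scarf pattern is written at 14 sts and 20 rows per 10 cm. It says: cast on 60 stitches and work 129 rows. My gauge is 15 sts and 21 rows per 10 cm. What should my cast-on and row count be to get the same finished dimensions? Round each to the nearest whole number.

Stitches: 60 × 15/14 = 64.29 → 64.
Rows: 129 × 21/20 = 135.45 → 135.

Cast on 64 stitches; work 135 rows.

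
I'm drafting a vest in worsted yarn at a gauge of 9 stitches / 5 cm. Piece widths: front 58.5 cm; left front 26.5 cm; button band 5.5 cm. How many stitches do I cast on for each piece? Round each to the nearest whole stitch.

Rate = 9/5 = 1.8 sts per cm.
front: 58.5 × 1.8 = 105.30 → 105.
left front: 26.5 × 1.8 = 47.70 → 48.
button band: 5.5 × 1.8 = 9.90 → 10.

front 105; left front 48; button band 10.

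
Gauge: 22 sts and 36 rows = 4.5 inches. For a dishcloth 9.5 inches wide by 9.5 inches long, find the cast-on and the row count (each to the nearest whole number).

Cast on 46 stitches and work 76 rows.

Stitch gauge = 22/4.5 = 4.889 sts/in; 9.5 × 4.889 = 46.44 → 46 sts.
Row gauge = 36/4.5 = 8 rows/in; 9.5 × 8 = 76.00 → 76 rows.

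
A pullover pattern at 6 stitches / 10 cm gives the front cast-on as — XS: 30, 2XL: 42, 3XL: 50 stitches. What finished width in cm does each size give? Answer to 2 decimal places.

XS 50.00 cm; 2XL 70.00 cm; 3XL 83.33 cm.

6/10 = 0.6 sts per cm.
XS: 30 / 0.6 = 50.000 → 50.00 cm.
2XL: 42 / 0.6 = 70.000 → 70.00 cm.
3XL: 50 / 0.6 = 83.333 → 83.33 cm.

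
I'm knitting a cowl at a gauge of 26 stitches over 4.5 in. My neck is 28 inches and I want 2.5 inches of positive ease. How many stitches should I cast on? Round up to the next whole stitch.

Finished = 28 + 2.5 = 30.5 in.
26 / 4.5 = 5.778 sts per inch.
30.50 × 5.778 = 176.22 sts.
→ 177 sts.

177 stitches.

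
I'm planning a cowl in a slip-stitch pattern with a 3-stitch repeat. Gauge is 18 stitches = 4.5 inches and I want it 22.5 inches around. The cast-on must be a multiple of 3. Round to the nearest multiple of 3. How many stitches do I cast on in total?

90 stitches.

18 / 4.5 = 4 sts per inch.
22.5 × 4 = 90.00 sts.
Nearest multiple of 3: 90.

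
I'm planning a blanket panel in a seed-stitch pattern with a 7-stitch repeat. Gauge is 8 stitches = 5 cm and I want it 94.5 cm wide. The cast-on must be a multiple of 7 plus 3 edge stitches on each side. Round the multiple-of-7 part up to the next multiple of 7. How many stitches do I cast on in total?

153 stitches.

8 / 5 = 1.6 sts per cm.
94.5 × 1.6 = 151.20 sts.
Less 6 edge sts → 145.20 for the repeat.
Next multiple of 7: 147.
Add back 6 edge sts → 153.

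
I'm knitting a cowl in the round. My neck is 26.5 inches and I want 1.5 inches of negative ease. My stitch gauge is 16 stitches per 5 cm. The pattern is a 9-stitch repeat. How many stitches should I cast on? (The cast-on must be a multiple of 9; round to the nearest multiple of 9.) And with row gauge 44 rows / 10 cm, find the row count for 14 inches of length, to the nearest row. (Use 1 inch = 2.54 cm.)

Finished = 26.5 − 1.5 = 25 inches.
25 inches × 2.54 = 63.50 cm.
16/5 = 3.2 sts per cm; 63.50 × 3.2 = 203.20 sts.
Nearest multiple of 9 → 207.
14 inches = 35.56 cm; × 4.4 = 156.46 → 156 rows.

Cast on 207 stitches; work 156 rows.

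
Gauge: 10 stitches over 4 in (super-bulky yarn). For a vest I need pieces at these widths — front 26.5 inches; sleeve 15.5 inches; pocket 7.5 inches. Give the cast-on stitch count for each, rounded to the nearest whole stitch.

front 66; sleeve 39; pocket 19.

Rate = 10/4 = 2.5 sts per in.
front: 26.5 × 2.5 = 66.25 → 66.
sleeve: 15.5 × 2.5 = 38.75 → 39.
pocket: 7.5 × 2.5 = 18.75 → 19.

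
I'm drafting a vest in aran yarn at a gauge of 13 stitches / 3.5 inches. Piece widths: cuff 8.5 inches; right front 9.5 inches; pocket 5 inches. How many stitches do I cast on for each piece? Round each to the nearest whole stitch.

cuff 32; right front 35; pocket 19.

Rate = 13/3.5 = 3.714 sts per in.
cuff: 8.5 × 3.714 = 31.57 → 32.
right front: 9.5 × 3.714 = 35.29 → 35.
pocket: 5 × 3.714 = 18.57 → 19.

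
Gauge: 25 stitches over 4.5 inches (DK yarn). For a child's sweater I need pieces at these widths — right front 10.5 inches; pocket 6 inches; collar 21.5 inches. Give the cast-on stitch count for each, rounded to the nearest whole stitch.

Rate = 25/4.5 = 5.556 sts per in.
right front: 10.5 × 5.556 = 58.33 → 58.
pocket: 6 × 5.556 = 33.33 → 33.
collar: 21.5 × 5.556 = 119.44 → 119.

right front 58; pocket 33; collar 119.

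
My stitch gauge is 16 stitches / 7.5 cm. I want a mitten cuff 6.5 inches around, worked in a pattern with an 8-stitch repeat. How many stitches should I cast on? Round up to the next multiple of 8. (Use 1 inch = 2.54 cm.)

6.5 in = 6.5 × 2.54 = 16.51 cm.
16 / 7.5 = 2.133 sts/cm.
16.51 × 2.133 = 35.22 sts.
→ 40.

40 stitches.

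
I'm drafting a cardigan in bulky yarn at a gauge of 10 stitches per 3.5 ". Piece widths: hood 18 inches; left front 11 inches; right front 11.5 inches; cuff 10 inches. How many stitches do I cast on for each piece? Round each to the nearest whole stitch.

Rate = 10/3.5 = 2.857 sts per in.
hood: 18 × 2.857 = 51.43 → 51.
left front: 11 × 2.857 = 31.43 → 31.
right front: 11.5 × 2.857 = 32.86 → 33.
cuff: 10 × 2.857 = 28.57 → 29.

hood 51; left front 31; right front 33; cuff 29.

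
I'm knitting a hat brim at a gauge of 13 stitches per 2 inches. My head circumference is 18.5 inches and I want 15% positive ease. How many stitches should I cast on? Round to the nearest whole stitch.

138 stitches.

Finished = 18.5 × 1.15 = 21.27 in.
13 / 2 = 6.5 sts per inch.
21.27 × 6.5 = 138.29 sts.
→ 138 sts.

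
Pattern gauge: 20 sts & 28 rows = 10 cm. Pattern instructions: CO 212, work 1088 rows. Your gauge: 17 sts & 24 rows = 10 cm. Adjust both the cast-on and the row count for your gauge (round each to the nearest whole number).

Stitches: 212 × 17/20 = 180.20 → 180.
Rows: 1088 × 24/28 = 932.57 → 933.

Cast on 180 stitches; work 933 rows.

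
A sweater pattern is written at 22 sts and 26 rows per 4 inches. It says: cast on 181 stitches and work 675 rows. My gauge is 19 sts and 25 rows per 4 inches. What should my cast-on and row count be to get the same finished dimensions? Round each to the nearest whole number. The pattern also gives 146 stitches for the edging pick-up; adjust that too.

Stitches: 181 × 19/22 = 156.32 → 156.
Rows: 675 × 25/26 = 649.04 → 649.
edging pick-up: 146 × 19/22 = 126.09 → 126.

Cast on 156 stitches; work 649 rows; edging pick-up 126 stitches.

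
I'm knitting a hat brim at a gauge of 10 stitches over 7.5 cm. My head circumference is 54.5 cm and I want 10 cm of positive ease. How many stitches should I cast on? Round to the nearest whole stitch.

Finished = 54.5 + 10 = 64.5 cm.
10 / 7.5 = 1.333 sts per cm.
64.50 × 1.333 = 86.00 sts.

Cast on 86 stitches.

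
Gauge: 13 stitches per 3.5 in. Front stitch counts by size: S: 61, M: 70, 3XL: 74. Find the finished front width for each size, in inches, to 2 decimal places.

13/3.5 = 3.714 sts per in.
S: 61 / 3.714 = 16.423 → 16.42 in.
M: 70 / 3.714 = 18.846 → 18.85 in.
3XL: 74 / 3.714 = 19.923 → 19.92 in.

S 16.42 inches; M 18.85 inches; 3XL 19.92 inches.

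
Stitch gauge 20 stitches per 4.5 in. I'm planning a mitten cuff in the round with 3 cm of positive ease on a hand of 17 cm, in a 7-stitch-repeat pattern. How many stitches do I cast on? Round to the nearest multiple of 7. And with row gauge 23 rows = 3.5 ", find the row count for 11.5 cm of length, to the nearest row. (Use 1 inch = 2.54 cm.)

Cast on 35 stitches; work 30 rows.

Finished = 17 + 3 = 20 cm.
20 cm × 1/2.54 = 7.87 inches.
20/4.5 = 4.444 sts per in; 7.87 × 4.444 = 35.00 sts.
Nearest multiple of 7 → 35.
11.5 cm = 4.53 inches; × 6.571 = 29.75 → 30 rows.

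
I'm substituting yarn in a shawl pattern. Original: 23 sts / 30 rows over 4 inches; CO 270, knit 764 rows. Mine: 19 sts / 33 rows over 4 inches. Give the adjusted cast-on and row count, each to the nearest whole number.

Stitches: 270 × 19/23 = 223.04 → 223.
Rows: 764 × 33/30 = 840.40 → 840.

Cast on 223 stitches; work 840 rows.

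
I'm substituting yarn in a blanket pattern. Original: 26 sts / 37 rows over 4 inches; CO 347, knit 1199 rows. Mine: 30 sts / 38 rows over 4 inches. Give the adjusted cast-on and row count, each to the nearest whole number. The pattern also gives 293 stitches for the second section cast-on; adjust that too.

Cast on 400 stitches; work 1231 rows; second section cast-on 338 stitches.

Stitches: 347 × 30/26 = 400.38 → 400.
Rows: 1199 × 38/37 = 1231.41 → 1231.
second section cast-on: 293 × 30/26 = 338.08 → 338.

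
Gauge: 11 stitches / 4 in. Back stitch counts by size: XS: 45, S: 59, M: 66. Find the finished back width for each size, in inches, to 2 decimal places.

XS 16.36 inches; S 21.45 inches; M 24.00 inches.

11/4 = 2.75 sts per in.
XS: 45 / 2.75 = 16.364 → 16.36 in.
S: 59 / 2.75 = 21.455 → 21.45 in.
M: 66 / 2.75 = 24.000 → 24.00 in.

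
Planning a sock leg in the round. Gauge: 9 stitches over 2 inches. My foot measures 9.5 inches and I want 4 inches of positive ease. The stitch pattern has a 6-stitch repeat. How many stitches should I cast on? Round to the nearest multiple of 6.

Finished = 9.5 + 4 = 13.5 inches.
9 / 2 = 4.5 sts/in.
13.5 × 4.5 = 60.75 sts.
Nearest multiple of 6: 60.

60 stitches.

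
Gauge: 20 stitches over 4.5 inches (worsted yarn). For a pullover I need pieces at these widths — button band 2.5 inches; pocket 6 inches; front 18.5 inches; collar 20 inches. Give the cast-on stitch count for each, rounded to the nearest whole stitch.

button band 11; pocket 27; front 82; collar 89.

Rate = 20/4.5 = 4.444 sts per in.
button band: 2.5 × 4.444 = 11.11 → 11.
pocket: 6 × 4.444 = 26.67 → 27.
front: 18.5 × 4.444 = 82.22 → 82.
collar: 20 × 4.444 = 88.89 → 89.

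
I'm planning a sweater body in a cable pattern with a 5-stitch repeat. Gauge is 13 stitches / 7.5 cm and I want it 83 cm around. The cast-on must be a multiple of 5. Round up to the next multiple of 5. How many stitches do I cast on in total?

13 / 7.5 = 1.733 sts per cm.
83 × 1.733 = 143.87 sts.
Next multiple of 5: 145.

Cast on 145 stitches.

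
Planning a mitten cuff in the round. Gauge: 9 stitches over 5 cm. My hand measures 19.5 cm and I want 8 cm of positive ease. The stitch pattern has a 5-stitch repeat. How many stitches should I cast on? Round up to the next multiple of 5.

50 stitches.

Finished = 19.5 + 8 = 27.5 cm.
9 / 5 = 1.8 sts/cm.
27.5 × 1.8 = 49.50 sts.
Next multiple of 5: 50.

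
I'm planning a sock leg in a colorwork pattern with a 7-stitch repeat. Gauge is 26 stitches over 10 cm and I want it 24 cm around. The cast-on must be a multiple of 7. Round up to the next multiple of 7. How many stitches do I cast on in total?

26 / 10 = 2.6 sts per cm.
24 × 2.6 = 62.40 sts.
Next multiple of 7: 63.

CO 63 sts.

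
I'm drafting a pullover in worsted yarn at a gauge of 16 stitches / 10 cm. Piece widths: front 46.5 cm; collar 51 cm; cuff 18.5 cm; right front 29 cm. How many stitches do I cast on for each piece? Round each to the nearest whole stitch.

front 74; collar 82; cuff 30; right front 46.

Rate = 16/10 = 1.6 sts per cm.
front: 46.5 × 1.6 = 74.40 → 74.
collar: 51 × 1.6 = 81.60 → 82.
cuff: 18.5 × 1.6 = 29.60 → 30.
right front: 29 × 1.6 = 46.40 → 46.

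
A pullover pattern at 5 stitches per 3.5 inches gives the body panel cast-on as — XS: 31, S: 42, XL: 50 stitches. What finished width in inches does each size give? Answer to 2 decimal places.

XS 21.70 inches; S 29.40 inches; XL 35.00 inches.

5/3.5 = 1.429 sts per in.
XS: 31 / 1.429 = 21.700 → 21.70 in.
S: 42 / 1.429 = 29.400 → 29.40 in.
XL: 50 / 1.429 = 35.000 → 35.00 in.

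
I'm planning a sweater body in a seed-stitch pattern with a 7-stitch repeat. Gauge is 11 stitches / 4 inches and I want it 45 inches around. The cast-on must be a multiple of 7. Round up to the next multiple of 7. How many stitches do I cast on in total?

11 / 4 = 2.75 sts per inch.
45 × 2.75 = 123.75 sts.
Next multiple of 7: 126.

126 stitches.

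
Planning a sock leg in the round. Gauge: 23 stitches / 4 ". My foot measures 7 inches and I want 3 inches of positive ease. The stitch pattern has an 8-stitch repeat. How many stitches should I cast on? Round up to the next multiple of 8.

Cast on 64 stitches.

Finished = 7 + 3 = 10 inches.
23 / 4 = 5.75 sts/in.
10 × 5.75 = 57.50 sts.
Next multiple of 8: 64.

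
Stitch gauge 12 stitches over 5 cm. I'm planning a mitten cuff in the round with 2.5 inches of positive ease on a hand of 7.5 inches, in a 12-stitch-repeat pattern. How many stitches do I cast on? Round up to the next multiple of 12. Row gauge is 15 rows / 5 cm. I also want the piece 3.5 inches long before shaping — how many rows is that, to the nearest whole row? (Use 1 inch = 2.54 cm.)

Cast on 72 stitches; work 27 rows.

Finished = 7.5 + 2.5 = 10 inches.
10 inches × 2.54 = 25.40 cm.
12/5 = 2.4 sts per cm; 25.40 × 2.4 = 60.96 sts.
Next multiple of 12 → 72.
3.5 inches = 8.89 cm; × 3 = 26.67 → 27 rows.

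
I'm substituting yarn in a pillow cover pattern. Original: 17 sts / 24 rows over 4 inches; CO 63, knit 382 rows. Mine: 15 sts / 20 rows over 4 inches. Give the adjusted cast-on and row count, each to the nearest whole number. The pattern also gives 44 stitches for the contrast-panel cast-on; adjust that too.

Stitches: 63 × 15/17 = 55.59 → 56.
Rows: 382 × 20/24 = 318.33 → 318.
contrast-panel cast-on: 44 × 15/17 = 38.82 → 39.

Cast on 56 stitches; work 318 rows; contrast-panel cast-on 39 stitches.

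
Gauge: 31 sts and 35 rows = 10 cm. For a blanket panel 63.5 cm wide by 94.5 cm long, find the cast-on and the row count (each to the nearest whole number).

Stitch gauge = 31/10 = 3.1 sts/cm; 63.5 × 3.1 = 196.85 → 197 sts.
Row gauge = 35/10 = 3.5 rows/cm; 94.5 × 3.5 = 330.75 → 331 rows.

Cast on 197 stitches and work 331 rows.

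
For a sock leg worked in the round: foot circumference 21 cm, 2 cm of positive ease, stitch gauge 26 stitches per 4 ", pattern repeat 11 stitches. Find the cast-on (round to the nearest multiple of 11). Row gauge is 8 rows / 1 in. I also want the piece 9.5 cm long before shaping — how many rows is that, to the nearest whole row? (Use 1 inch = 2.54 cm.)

Finished = 21 + 2 = 23 cm.
23 cm × 1/2.54 = 9.06 inches.
26/4 = 6.5 sts per in; 9.06 × 6.5 = 58.86 sts.
Nearest multiple of 11 → 55.
9.5 cm = 3.74 inches; × 8 = 29.92 → 30 rows.

Cast on 55 stitches; work 30 rows.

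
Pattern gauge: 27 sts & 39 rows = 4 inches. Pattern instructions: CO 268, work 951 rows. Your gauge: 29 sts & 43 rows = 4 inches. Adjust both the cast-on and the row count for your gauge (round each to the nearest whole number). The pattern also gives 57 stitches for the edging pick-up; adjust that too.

Stitches: 268 × 29/27 = 287.85 → 288.
Rows: 951 × 43/39 = 1048.54 → 1049.
edging pick-up: 57 × 29/27 = 61.22 → 61.

Cast on 288 stitches; work 1049 rows; edging pick-up 61 stitches.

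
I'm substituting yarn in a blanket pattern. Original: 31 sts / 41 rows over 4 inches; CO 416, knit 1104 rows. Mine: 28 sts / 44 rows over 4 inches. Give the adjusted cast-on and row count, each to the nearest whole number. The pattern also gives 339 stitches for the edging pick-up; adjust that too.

Cast on 376 stitches; work 1185 rows; edging pick-up 306 stitches.

Stitches: 416 × 28/31 = 375.74 → 376.
Rows: 1104 × 44/41 = 1184.78 → 1185.
edging pick-up: 339 × 28/31 = 306.19 → 306.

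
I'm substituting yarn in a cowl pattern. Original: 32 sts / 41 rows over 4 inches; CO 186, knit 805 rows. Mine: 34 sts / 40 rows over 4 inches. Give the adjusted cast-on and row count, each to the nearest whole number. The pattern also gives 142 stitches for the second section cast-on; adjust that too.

Stitches: 186 × 34/32 = 197.62 → 198.
Rows: 805 × 40/41 = 785.37 → 785.
second section cast-on: 142 × 34/32 = 150.88 → 151.

Cast on 198 stitches; work 785 rows; second section cast-on 151 stitches.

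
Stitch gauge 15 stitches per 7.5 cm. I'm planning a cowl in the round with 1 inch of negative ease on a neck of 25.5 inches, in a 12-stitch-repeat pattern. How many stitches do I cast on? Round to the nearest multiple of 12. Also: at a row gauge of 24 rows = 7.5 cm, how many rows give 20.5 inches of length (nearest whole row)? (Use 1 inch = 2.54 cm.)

Cast on 120 stitches; work 167 rows.

Finished = 25.5 − 1 = 24.5 inches.
24.5 inches × 2.54 = 62.23 cm.
15/7.5 = 2 sts per cm; 62.23 × 2 = 124.46 sts.
Nearest multiple of 12 → 120.
20.5 inches = 52.07 cm; × 3.2 = 166.62 → 167 rows.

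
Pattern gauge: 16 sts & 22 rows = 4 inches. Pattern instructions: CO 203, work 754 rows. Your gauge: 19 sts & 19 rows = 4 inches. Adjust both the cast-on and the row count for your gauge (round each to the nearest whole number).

Stitches: 203 × 19/16 = 241.06 → 241.
Rows: 754 × 19/22 = 651.18 → 651.

Cast on 241 stitches; work 651 rows.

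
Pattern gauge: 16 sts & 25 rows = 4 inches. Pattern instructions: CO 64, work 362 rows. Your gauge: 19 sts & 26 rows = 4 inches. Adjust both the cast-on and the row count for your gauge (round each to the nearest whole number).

Cast on 76 stitches; work 376 rows.

Stitches: 64 × 19/16 = 76.00 → 76.
Rows: 362 × 26/25 = 376.48 → 376.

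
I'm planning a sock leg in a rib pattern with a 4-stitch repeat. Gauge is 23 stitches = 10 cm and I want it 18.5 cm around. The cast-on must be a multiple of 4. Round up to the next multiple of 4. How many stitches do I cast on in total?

23 / 10 = 2.3 sts per cm.
18.5 × 2.3 = 42.55 sts.
Next multiple of 4: 44.

44 stitches.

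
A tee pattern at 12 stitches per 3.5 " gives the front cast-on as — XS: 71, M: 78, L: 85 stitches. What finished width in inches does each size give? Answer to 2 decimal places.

XS 20.71 inches; M 22.75 inches; L 24.79 inches.

12/3.5 = 3.429 sts per in.
XS: 71 / 3.429 = 20.708 → 20.71 in.
M: 78 / 3.429 = 22.750 → 22.75 in.
L: 85 / 3.429 = 24.792 → 24.79 in.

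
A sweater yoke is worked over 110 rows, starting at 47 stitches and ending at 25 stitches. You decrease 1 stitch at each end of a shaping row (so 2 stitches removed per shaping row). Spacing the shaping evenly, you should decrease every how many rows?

Decrease every 10th row.

Stitches to remove: |25 − 47| = 22.
Shaping rows needed: 22 / 2 = 11.
110 rows / 11 = every 10 rows.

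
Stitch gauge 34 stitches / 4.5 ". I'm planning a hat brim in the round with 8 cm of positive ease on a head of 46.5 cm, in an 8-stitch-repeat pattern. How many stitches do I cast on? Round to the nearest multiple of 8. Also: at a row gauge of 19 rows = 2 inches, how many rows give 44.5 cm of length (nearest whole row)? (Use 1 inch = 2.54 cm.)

Cast on 160 stitches; work 166 rows.

Finished = 46.5 + 8 = 54.5 cm.
54.5 cm × 1/2.54 = 21.46 inches.
34/4.5 = 7.556 sts per in; 21.46 × 7.556 = 162.12 sts.
Nearest multiple of 8 → 160.
44.5 cm = 17.52 inches; × 9.5 = 166.44 → 166 rows.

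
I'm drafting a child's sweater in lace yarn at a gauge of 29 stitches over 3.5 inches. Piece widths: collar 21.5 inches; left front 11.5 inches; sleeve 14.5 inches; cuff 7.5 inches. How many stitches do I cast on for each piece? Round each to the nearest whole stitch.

Rate = 29/3.5 = 8.286 sts per in.
collar: 21.5 × 8.286 = 178.14 → 178.
left front: 11.5 × 8.286 = 95.29 → 95.
sleeve: 14.5 × 8.286 = 120.14 → 120.
cuff: 7.5 × 8.286 = 62.14 → 62.

collar 178; left front 95; sleeve 120; cuff 62.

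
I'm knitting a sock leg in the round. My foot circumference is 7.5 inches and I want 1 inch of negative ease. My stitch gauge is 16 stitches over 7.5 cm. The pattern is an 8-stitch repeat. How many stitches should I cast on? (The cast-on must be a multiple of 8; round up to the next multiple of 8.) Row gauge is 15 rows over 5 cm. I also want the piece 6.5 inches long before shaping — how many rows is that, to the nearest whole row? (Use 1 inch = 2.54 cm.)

Finished = 7.5 − 1 = 6.5 inches.
6.5 inches × 2.54 = 16.51 cm.
16/7.5 = 2.133 sts per cm; 16.51 × 2.133 = 35.22 sts.
Next multiple of 8 → 40.
6.5 inches = 16.51 cm; × 3 = 49.53 → 50 rows.

Cast on 40 stitches; work 50 rows.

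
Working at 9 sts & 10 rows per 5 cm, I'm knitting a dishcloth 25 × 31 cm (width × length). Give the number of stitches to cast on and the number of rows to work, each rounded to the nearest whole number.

Cast on 45 stitches and work 62 rows.

Stitch gauge = 9/5 = 1.8 sts/cm; 25 × 1.8 = 45.00 → 45 sts.
Row gauge = 10/5 = 2 rows/cm; 31 × 2 = 62.00 → 62 rows.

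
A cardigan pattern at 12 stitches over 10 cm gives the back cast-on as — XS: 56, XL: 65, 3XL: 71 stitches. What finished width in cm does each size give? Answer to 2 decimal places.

XS 46.67 cm; XL 54.17 cm; 3XL 59.17 cm.

12/10 = 1.2 sts per cm.
XS: 56 / 1.2 = 46.667 → 46.67 cm.
XL: 65 / 1.2 = 54.167 → 54.17 cm.
3XL: 71 / 1.2 = 59.167 → 59.17 cm.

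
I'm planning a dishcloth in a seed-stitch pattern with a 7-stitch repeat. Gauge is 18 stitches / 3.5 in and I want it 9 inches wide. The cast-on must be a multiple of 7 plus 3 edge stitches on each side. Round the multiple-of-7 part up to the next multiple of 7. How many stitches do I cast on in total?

CO 48 sts.

18 / 3.5 = 5.143 sts per inch.
9 × 5.143 = 46.29 sts.
Less 6 edge sts → 40.29 for the repeat.
Next multiple of 7: 42.
Add back 6 edge sts → 48.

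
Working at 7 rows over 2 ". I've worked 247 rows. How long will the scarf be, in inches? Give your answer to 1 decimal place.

70.6 inches.

7 rows / 2 inch = 3.5 rows per inch.
247 / 3.5 = 70.57 inches.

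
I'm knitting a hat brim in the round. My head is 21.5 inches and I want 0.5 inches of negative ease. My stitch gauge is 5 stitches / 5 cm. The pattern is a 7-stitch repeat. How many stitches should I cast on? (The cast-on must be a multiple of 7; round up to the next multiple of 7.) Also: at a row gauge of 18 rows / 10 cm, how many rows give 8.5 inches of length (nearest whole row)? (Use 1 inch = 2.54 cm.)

Cast on 56 stitches; work 39 rows.

Finished = 21.5 − 0.5 = 21 inches.
21 inches × 2.54 = 53.34 cm.
5/5 = 1 sts per cm; 53.34 × 1 = 53.34 sts.
Next multiple of 7 → 56.
8.5 inches = 21.59 cm; × 1.8 = 38.86 → 39 rows.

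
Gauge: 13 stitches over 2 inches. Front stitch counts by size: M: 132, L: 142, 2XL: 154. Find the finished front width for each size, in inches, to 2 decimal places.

13/2 = 6.5 sts per in.
M: 132 / 6.5 = 20.308 → 20.31 in.
L: 142 / 6.5 = 21.846 → 21.85 in.
2XL: 154 / 6.5 = 23.692 → 23.69 in.

M 20.31 inches; L 21.85 inches; 2XL 23.69 inches.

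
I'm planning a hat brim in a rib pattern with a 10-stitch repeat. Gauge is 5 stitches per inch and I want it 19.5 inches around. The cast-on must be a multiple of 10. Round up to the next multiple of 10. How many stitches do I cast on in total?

Cast on 100 stitches.

5 / 1 = 5 sts per inch.
19.5 × 5 = 97.50 sts.
Next multiple of 10: 100.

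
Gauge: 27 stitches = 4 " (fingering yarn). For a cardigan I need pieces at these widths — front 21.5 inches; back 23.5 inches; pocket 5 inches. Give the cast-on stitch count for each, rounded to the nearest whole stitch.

front 145; back 159; pocket 34.

Rate = 27/4 = 6.75 sts per in.
front: 21.5 × 6.75 = 145.12 → 145.
back: 23.5 × 6.75 = 158.62 → 159.
pocket: 5 × 6.75 = 33.75 → 34.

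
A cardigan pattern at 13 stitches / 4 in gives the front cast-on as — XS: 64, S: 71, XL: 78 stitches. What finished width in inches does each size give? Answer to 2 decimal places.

XS 19.69 inches; S 21.85 inches; XL 24.00 inches.

13/4 = 3.25 sts per in.
XS: 64 / 3.25 = 19.692 → 19.69 in.
S: 71 / 3.25 = 21.846 → 21.85 in.
XL: 78 / 3.25 = 24.000 → 24.00 in.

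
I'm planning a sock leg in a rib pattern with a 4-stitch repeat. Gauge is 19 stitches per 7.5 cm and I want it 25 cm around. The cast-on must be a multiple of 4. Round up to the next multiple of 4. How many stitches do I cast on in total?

19 / 7.5 = 2.533 sts per cm.
25 × 2.533 = 63.33 sts.
Next multiple of 4: 64.

64 stitches.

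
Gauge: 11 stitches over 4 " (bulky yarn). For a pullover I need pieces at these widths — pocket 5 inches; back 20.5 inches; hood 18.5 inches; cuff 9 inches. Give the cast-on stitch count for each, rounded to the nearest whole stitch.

pocket 14; back 56; hood 51; cuff 25.

Rate = 11/4 = 2.75 sts per in.
pocket: 5 × 2.75 = 13.75 → 14.
back: 20.5 × 2.75 = 56.38 → 56.
hood: 18.5 × 2.75 = 50.88 → 51.
cuff: 9 × 2.75 = 24.75 → 25.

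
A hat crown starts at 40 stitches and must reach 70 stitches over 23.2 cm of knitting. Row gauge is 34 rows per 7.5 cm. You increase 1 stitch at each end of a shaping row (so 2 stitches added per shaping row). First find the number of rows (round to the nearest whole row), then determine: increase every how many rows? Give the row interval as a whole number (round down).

Rows = 23.2 × 4.533 = 105.2 → 105 rows.
Stitches to add: 30 → 15 shaping rows (at 2 st each).
105 / 15 = 7.00 → every 7 rows.

Increase every 7th row.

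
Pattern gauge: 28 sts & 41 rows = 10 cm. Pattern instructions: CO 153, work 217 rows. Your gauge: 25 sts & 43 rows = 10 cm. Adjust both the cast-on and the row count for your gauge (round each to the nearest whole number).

Stitches: 153 × 25/28 = 136.61 → 137.
Rows: 217 × 43/41 = 227.59 → 228.

Cast on 137 stitches; work 228 rows.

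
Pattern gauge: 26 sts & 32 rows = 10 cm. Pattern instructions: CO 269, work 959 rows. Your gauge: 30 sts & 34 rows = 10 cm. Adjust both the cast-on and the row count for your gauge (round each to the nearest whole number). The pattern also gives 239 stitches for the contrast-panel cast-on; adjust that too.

Stitches: 269 × 30/26 = 310.38 → 310.
Rows: 959 × 34/32 = 1018.94 → 1019.
contrast-panel cast-on: 239 × 30/26 = 275.77 → 276.

Cast on 310 stitches; work 1019 rows; contrast-panel cast-on 276 stitches.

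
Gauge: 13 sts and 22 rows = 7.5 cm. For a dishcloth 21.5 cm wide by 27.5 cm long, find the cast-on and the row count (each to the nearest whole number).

Cast on 37 stitches and work 81 rows.

Stitch gauge = 13/7.5 = 1.733 sts/cm; 21.5 × 1.733 = 37.27 → 37 sts.
Row gauge = 22/7.5 = 2.933 rows/cm; 27.5 × 2.933 = 80.67 → 81 rows.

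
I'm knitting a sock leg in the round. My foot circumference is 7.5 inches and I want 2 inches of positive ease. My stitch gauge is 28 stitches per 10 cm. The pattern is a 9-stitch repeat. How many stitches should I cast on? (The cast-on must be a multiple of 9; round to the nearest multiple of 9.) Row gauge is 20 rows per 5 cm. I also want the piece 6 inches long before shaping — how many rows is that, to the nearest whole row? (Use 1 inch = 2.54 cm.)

Finished = 7.5 + 2 = 9.5 inches.
9.5 inches × 2.54 = 24.13 cm.
28/10 = 2.8 sts per cm; 24.13 × 2.8 = 67.56 sts.
Nearest multiple of 9 → 72.
6 inches = 15.24 cm; × 4 = 60.96 → 61 rows.

Cast on 72 stitches; work 61 rows.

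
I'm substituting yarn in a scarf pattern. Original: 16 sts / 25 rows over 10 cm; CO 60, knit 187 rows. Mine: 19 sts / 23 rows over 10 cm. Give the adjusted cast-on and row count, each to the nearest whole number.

Stitches: 60 × 19/16 = 71.25 → 71.
Rows: 187 × 23/25 = 172.04 → 172.

Cast on 71 stitches; work 172 rows.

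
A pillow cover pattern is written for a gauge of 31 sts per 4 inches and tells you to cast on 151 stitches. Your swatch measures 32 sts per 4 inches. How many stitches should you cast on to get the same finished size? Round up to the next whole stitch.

Scale factor = 32 / 31 = 1.032.
151 × 32 / 31 = 155.87 sts.
→ 156 sts.

CO 156 sts.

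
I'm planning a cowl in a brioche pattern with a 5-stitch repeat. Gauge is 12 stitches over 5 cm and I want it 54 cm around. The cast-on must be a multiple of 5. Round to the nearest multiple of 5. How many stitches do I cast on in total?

12 / 5 = 2.4 sts per cm.
54 × 2.4 = 129.60 sts.
Nearest multiple of 5: 130.

CO 130 sts.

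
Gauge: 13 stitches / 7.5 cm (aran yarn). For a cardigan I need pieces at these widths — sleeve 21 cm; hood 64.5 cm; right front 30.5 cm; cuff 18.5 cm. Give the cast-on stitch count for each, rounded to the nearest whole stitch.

sleeve 36; hood 112; right front 53; cuff 32.

Rate = 13/7.5 = 1.733 sts per cm.
sleeve: 21 × 1.733 = 36.40 → 36.
hood: 64.5 × 1.733 = 111.80 → 112.
right front: 30.5 × 1.733 = 52.87 → 53.
cuff: 18.5 × 1.733 = 32.07 → 32.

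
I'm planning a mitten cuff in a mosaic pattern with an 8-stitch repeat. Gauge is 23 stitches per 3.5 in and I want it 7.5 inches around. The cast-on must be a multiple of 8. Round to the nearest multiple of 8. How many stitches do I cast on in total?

CO 48 sts.

23 / 3.5 = 6.571 sts per inch.
7.5 × 6.571 = 49.29 sts.
Nearest multiple of 8: 48.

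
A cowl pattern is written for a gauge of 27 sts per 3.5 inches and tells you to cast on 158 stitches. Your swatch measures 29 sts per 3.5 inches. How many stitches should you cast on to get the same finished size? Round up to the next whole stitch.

Cast on 170 stitches.

Scale factor = 29 / 27 = 1.074.
158 × 29 / 27 = 169.70 sts.
→ 170 sts.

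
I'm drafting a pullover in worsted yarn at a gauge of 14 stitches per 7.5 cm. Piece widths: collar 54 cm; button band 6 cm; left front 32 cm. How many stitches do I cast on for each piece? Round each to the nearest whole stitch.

Rate = 14/7.5 = 1.867 sts per cm.
collar: 54 × 1.867 = 100.80 → 101.
button band: 6 × 1.867 = 11.20 → 11.
left front: 32 × 1.867 = 59.73 → 60.

collar 101; button band 11; left front 60.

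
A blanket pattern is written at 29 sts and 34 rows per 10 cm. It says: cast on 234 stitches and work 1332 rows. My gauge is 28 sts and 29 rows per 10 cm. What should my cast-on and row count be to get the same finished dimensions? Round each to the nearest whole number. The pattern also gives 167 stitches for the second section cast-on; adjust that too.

Cast on 226 stitches; work 1136 rows; second section cast-on 161 stitches.

Stitches: 234 × 28/29 = 225.93 → 226.
Rows: 1332 × 29/34 = 1136.12 → 1136.
second section cast-on: 167 × 28/29 = 161.24 → 161.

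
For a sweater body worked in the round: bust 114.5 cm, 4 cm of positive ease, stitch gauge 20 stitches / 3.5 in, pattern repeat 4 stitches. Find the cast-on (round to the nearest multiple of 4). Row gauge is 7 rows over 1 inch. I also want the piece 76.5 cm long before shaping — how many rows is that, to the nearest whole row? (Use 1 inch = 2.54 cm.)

Finished = 114.5 + 4 = 118.5 cm.
118.5 cm × 1/2.54 = 46.65 inches.
20/3.5 = 5.714 sts per in; 46.65 × 5.714 = 266.59 sts.
Nearest multiple of 4 → 268.
76.5 cm = 30.12 inches; × 7 = 210.83 → 211 rows.

Cast on 268 stitches; work 211 rows.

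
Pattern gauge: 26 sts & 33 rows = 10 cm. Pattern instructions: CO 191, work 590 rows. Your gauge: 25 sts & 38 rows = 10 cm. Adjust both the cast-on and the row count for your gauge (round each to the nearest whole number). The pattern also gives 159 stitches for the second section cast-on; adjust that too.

Stitches: 191 × 25/26 = 183.65 → 184.
Rows: 590 × 38/33 = 679.39 → 679.
second section cast-on: 159 × 25/26 = 152.88 → 153.

Cast on 184 stitches; work 679 rows; second section cast-on 153 stitches.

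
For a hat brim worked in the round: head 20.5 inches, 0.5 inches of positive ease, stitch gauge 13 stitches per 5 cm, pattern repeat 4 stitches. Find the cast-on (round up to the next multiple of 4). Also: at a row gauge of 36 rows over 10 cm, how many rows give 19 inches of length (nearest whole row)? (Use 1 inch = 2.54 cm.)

Finished = 20.5 + 0.5 = 21 inches.
21 inches × 2.54 = 53.34 cm.
13/5 = 2.6 sts per cm; 53.34 × 2.6 = 138.68 sts.
Next multiple of 4 → 140.
19 inches = 48.26 cm; × 3.6 = 173.74 → 174 rows.

Cast on 140 stitches; work 174 rows.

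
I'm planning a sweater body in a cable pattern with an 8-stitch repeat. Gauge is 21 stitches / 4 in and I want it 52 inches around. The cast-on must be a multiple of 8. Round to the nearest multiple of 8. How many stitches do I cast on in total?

CO 272 sts.

21 / 4 = 5.25 sts per inch.
52 × 5.25 = 273.00 sts.
Nearest multiple of 8: 272.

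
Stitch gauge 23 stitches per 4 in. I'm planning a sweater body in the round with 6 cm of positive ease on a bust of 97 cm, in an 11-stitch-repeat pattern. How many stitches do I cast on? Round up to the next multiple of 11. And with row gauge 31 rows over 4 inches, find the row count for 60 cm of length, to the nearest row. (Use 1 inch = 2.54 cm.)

Finished = 97 + 6 = 103 cm.
103 cm × 1/2.54 = 40.55 inches.
23/4 = 5.75 sts per in; 40.55 × 5.75 = 233.17 sts.
Next multiple of 11 → 242.
60 cm = 23.62 inches; × 7.75 = 183.07 → 183 rows.

Cast on 242 stitches; work 183 rows.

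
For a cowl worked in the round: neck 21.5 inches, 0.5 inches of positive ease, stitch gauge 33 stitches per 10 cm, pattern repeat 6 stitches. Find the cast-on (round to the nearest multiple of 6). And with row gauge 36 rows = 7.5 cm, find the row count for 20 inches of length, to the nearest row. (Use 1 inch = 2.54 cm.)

Cast on 186 stitches; work 244 rows.

Finished = 21.5 + 0.5 = 22 inches.
22 inches × 2.54 = 55.88 cm.
33/10 = 3.3 sts per cm; 55.88 × 3.3 = 184.40 sts.
Nearest multiple of 6 → 186.
20 inches = 50.80 cm; × 4.8 = 243.84 → 244 rows.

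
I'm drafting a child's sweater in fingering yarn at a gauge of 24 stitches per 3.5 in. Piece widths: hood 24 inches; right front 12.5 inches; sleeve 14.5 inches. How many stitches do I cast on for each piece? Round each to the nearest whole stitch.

Rate = 24/3.5 = 6.857 sts per in.
hood: 24 × 6.857 = 164.57 → 165.
right front: 12.5 × 6.857 = 85.71 → 86.
sleeve: 14.5 × 6.857 = 99.43 → 99.

hood 165; right front 86; sleeve 99.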